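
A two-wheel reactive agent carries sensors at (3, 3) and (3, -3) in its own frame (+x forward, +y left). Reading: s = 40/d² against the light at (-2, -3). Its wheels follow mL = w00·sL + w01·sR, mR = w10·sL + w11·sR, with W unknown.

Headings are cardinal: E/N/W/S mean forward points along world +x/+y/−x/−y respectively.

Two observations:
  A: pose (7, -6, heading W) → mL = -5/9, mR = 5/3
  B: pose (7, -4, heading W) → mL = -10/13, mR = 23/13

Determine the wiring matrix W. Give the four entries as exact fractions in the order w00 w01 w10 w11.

obs A: pose=(7,-6,W) → sL=5/9, sR=10/9, mL=-5/9, mR=5/3
obs B: pose=(7,-4,W) → sL=10/13, sR=1, mL=-10/13, mR=23/13
sensor matrix S = [[5/9, 10/9], [10/13, 1]]; det S = -35/117
solve [mL_A; mL_B] = S·[w00; w01] and [mR_A; mR_B] = S·[w10; w11]:
  w00 = -1, w01 = 0, w10 = 1, w11 = 1

-1 0 1 1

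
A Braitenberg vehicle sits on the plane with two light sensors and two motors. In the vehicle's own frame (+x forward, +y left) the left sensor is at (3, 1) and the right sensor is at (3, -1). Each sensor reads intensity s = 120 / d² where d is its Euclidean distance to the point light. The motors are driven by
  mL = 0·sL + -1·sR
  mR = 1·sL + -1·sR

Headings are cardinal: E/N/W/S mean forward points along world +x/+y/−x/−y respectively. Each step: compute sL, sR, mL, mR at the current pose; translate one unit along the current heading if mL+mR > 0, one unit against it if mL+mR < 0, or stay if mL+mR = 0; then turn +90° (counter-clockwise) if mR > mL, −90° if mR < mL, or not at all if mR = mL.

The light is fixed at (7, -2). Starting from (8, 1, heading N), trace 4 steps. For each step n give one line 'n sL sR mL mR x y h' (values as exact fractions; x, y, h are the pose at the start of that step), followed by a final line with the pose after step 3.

n=0: pose=(8,1,N); sL=10/3, sR=3; mL=-3, mR=1/3; mL+mR=-8/3 → advance -1; mR−mL=10/3 → turn +1·90°
n=1: pose=(8,0,W); sL=24, sR=120/13; mL=-120/13, mR=192/13; mL+mR=72/13 → advance +1; mR−mL=24 → turn +1·90°
n=2: pose=(7,0,S); sL=60, sR=60; mL=-60, mR=0; mL+mR=-60 → advance -1; mR−mL=60 → turn +1·90°
n=3: pose=(7,1,E); sL=24/5, sR=120/13; mL=-120/13, mR=-288/65; mL+mR=-888/65 → advance -1; mR−mL=24/5 → turn +1·90°

0 10/3 3 -3 1/3 8 1 N
1 24 120/13 -120/13 192/13 8 0 W
2 60 60 -60 0 7 0 S
3 24/5 120/13 -120/13 -288/65 7 1 E
final 6 1 N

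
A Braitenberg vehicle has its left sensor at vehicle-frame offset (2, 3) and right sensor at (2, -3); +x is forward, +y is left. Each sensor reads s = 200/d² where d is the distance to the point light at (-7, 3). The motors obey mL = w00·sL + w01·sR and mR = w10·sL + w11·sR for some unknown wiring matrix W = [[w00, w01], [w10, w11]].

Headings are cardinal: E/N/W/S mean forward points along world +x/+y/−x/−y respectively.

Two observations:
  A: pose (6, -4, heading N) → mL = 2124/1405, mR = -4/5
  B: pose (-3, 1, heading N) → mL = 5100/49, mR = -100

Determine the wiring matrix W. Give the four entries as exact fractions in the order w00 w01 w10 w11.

obs A: pose=(6,-4,N) → sL=8/5, sR=200/281, mL=2124/1405, mR=-4/5
obs B: pose=(-3,1,N) → sL=200, sR=200/49, mL=5100/49, mR=-100
sensor matrix S = [[8/5, 200/281], [200, 200/49]]; det S = -1870080/13769
solve [mL_A; mL_B] = S·[w00; w01] and [mR_A; mR_B] = S·[w10; w11]:
  w00 = 1/2, w01 = 1, w10 = -1/2, w11 = 0

1/2 1 -1/2 0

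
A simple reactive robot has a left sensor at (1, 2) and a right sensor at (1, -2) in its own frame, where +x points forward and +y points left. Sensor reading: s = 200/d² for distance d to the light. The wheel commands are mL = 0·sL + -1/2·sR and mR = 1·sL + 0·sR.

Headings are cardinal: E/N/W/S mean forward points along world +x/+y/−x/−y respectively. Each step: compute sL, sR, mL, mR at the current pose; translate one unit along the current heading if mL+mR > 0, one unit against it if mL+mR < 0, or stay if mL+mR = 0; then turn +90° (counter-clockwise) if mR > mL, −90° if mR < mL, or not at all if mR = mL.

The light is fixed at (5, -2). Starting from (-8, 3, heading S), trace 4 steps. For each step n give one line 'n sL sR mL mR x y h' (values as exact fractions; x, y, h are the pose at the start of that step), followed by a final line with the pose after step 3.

n=0: pose=(-8,3,S); sL=200/137, sR=200/241; mL=-100/241, mR=200/137; mL+mR=34500/33017 → advance +1; mR−mL=61900/33017 → turn +1·90°
n=1: pose=(-8,2,E); sL=10/9, sR=50/37; mL=-25/37, mR=10/9; mL+mR=145/333 → advance +1; mR−mL=595/333 → turn +1·90°
n=2: pose=(-7,2,N); sL=200/221, sR=8/5; mL=-4/5, mR=200/221; mL+mR=116/1105 → advance +1; mR−mL=1884/1105 → turn +1·90°
n=3: pose=(-7,3,W); sL=100/89, sR=100/109; mL=-50/109, mR=100/89; mL+mR=6450/9701 → advance +1; mR−mL=15350/9701 → turn +1·90°

0 200/137 200/241 -100/241 200/137 -8 3 S
1 10/9 50/37 -25/37 10/9 -8 2 E
2 200/221 8/5 -4/5 200/221 -7 2 N
3 100/89 100/109 -50/109 100/89 -7 3 W
final -8 3 S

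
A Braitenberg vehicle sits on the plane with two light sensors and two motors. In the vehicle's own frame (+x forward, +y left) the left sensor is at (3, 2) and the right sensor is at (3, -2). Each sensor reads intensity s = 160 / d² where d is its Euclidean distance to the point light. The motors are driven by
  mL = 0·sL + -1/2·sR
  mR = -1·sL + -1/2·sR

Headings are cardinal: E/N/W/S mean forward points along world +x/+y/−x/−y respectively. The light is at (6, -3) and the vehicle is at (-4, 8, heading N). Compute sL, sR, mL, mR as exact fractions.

left sensor world pos  = (-6, 11); dL² = 340
right sensor world pos = (-2, 11); dR² = 260
sL = 160/340 = 8/17
sR = 160/260 = 8/13
mL = 0·sL + -1/2·sR = -4/13
mR = -1·sL + -1/2·sR = -172/221

8/17 8/13 -4/13 -172/221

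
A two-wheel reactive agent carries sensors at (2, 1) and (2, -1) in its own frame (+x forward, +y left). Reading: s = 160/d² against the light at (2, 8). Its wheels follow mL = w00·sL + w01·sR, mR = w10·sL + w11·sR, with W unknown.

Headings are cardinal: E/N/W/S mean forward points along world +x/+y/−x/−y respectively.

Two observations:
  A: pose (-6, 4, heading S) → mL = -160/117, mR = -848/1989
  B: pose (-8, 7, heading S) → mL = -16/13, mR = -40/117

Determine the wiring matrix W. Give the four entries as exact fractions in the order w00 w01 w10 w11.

0 -1 1/2 -1

obs A: pose=(-6,4,S) → sL=32/17, sR=160/117, mL=-160/117, mR=-848/1989
obs B: pose=(-8,7,S) → sL=16/9, sR=16/13, mL=-16/13, mR=-40/117
sensor matrix S = [[32/17, 160/117], [16/9, 16/13]]; det S = -2048/17901
solve [mL_A; mL_B] = S·[w00; w01] and [mR_A; mR_B] = S·[w10; w11]:
  w00 = 0, w01 = -1, w10 = 1/2, w11 = -1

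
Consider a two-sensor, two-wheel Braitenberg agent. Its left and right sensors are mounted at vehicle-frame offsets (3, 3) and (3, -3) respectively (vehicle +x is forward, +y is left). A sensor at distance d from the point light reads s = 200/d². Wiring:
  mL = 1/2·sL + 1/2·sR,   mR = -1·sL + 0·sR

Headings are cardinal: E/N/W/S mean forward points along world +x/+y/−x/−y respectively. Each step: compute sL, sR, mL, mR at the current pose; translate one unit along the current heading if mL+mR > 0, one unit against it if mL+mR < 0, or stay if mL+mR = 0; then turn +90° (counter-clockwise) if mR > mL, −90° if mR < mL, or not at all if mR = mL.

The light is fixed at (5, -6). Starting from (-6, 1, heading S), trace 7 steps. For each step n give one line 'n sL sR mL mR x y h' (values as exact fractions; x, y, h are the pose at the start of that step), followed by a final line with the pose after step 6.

0 5/2 50/53 365/212 -5/2 -6 1 S
1 200/221 200/317 53800/70057 -200/221 -6 2 W
2 20/29 20/17 460/493 -20/29 -5 2 N
3 200/193 40/17 5560/3281 -200/193 -5 3 E
4 25/9 10/9 35/18 -25/9 -4 3 S
5 200/193 200/313 50600/60409 -200/193 -4 4 W
6 20/29 100/97 2420/2813 -20/29 -3 4 N
final -3 5 E

n=0: pose=(-6,1,S); sL=5/2, sR=50/53; mL=365/212, mR=-5/2; mL+mR=-165/212 → advance -1; mR−mL=-895/212 → turn -1·90°
n=1: pose=(-6,2,W); sL=200/221, sR=200/317; mL=53800/70057, mR=-200/221; mL+mR=-9600/70057 → advance -1; mR−mL=-117200/70057 → turn -1·90°
n=2: pose=(-5,2,N); sL=20/29, sR=20/17; mL=460/493, mR=-20/29; mL+mR=120/493 → advance +1; mR−mL=-800/493 → turn -1·90°
n=3: pose=(-5,3,E); sL=200/193, sR=40/17; mL=5560/3281, mR=-200/193; mL+mR=2160/3281 → advance +1; mR−mL=-8960/3281 → turn -1·90°
n=4: pose=(-4,3,S); sL=25/9, sR=10/9; mL=35/18, mR=-25/9; mL+mR=-5/6 → advance -1; mR−mL=-85/18 → turn -1·90°
n=5: pose=(-4,4,W); sL=200/193, sR=200/313; mL=50600/60409, mR=-200/193; mL+mR=-12000/60409 → advance -1; mR−mL=-113200/60409 → turn -1·90°
n=6: pose=(-3,4,N); sL=20/29, sR=100/97; mL=2420/2813, mR=-20/29; mL+mR=480/2813 → advance +1; mR−mL=-4360/2813 → turn -1·90°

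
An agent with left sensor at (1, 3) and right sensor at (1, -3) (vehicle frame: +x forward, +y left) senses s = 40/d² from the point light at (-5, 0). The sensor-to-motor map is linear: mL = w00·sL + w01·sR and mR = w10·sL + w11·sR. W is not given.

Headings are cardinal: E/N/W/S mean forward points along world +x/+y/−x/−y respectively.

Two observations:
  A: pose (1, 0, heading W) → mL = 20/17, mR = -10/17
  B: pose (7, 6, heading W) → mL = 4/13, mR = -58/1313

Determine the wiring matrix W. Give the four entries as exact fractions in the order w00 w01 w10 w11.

1 0 1/2 -1

obs A: pose=(1,0,W) → sL=20/17, sR=20/17, mL=20/17, mR=-10/17
obs B: pose=(7,6,W) → sL=4/13, sR=20/101, mL=4/13, mR=-58/1313
sensor matrix S = [[20/17, 20/17], [4/13, 20/101]]; det S = -2880/22321
solve [mL_A; mL_B] = S·[w00; w01] and [mR_A; mR_B] = S·[w10; w11]:
  w00 = 1, w01 = 0, w10 = 1/2, w11 = -1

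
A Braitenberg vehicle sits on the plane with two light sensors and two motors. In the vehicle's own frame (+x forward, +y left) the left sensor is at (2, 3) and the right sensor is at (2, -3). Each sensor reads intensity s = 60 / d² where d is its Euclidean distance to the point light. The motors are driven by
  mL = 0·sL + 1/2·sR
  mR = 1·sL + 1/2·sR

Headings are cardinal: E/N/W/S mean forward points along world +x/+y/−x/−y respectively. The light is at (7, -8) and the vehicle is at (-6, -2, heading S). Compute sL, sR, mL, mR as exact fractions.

15/29 15/68 15/136 2475/3944

left sensor world pos  = (-3, -4); dL² = 116
right sensor world pos = (-9, -4); dR² = 272
sL = 60/116 = 15/29
sR = 60/272 = 15/68
mL = 0·sL + 1/2·sR = 15/136
mR = 1·sL + 1/2·sR = 2475/3944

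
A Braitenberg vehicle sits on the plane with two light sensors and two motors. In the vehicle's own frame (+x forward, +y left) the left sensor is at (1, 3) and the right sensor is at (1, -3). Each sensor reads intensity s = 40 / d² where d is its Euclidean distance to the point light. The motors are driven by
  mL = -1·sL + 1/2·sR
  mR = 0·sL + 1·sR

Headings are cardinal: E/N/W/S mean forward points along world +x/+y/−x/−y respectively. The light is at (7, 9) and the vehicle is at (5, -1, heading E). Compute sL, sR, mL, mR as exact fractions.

left sensor world pos  = (6, 2); dL² = 50
right sensor world pos = (6, -4); dR² = 170
sL = 40/50 = 4/5
sR = 40/170 = 4/17
mL = -1·sL + 1/2·sR = -58/85
mR = 0·sL + 1·sR = 4/17

4/5 4/17 -58/85 4/17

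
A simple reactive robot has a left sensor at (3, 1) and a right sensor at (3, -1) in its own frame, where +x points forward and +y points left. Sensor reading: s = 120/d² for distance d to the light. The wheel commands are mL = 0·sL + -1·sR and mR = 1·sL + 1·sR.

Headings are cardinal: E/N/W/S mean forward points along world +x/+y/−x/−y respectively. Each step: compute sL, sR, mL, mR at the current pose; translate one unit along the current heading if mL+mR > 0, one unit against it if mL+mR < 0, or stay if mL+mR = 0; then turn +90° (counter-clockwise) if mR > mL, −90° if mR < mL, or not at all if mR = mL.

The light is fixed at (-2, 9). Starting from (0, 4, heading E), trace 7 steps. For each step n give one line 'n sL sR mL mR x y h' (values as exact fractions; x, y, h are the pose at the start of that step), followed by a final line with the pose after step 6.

0 120/41 120/61 -120/61 12240/2501 0 4 E
1 15 6 -6 21 1 4 N
2 24/5 40/3 -40/3 272/15 1 5 W
3 60/29 12/5 -12/5 648/145 0 5 S
4 120/41 120/61 -120/61 12240/2501 0 4 E
5 15 6 -6 21 1 4 N
6 24/5 40/3 -40/3 272/15 1 5 W
final 0 5 S

n=0: pose=(0,4,E); sL=120/41, sR=120/61; mL=-120/61, mR=12240/2501; mL+mR=120/41 → advance +1; mR−mL=17160/2501 → turn +1·90°
n=1: pose=(1,4,N); sL=15, sR=6; mL=-6, mR=21; mL+mR=15 → advance +1; mR−mL=27 → turn +1·90°
n=2: pose=(1,5,W); sL=24/5, sR=40/3; mL=-40/3, mR=272/15; mL+mR=24/5 → advance +1; mR−mL=472/15 → turn +1·90°
n=3: pose=(0,5,S); sL=60/29, sR=12/5; mL=-12/5, mR=648/145; mL+mR=60/29 → advance +1; mR−mL=996/145 → turn +1·90°
n=4: pose=(0,4,E); sL=120/41, sR=120/61; mL=-120/61, mR=12240/2501; mL+mR=120/41 → advance +1; mR−mL=17160/2501 → turn +1·90°
n=5: pose=(1,4,N); sL=15, sR=6; mL=-6, mR=21; mL+mR=15 → advance +1; mR−mL=27 → turn +1·90°
n=6: pose=(1,5,W); sL=24/5, sR=40/3; mL=-40/3, mR=272/15; mL+mR=24/5 → advance +1; mR−mL=472/15 → turn +1·90°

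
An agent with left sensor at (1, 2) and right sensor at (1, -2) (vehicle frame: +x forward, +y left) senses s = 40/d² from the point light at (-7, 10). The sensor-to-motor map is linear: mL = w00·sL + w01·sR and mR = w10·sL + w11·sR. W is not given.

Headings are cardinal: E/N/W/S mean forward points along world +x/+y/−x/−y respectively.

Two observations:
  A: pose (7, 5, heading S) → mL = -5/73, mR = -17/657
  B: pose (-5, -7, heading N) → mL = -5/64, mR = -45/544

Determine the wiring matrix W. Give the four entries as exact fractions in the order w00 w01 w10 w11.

-1/2 0 -1 1/2

obs A: pose=(7,5,S) → sL=10/73, sR=2/9, mL=-5/73, mR=-17/657
obs B: pose=(-5,-7,N) → sL=5/32, sR=5/34, mL=-5/64, mR=-45/544
sensor matrix S = [[10/73, 2/9], [5/32, 5/34]]; det S = -2605/178704
solve [mL_A; mL_B] = S·[w00; w01] and [mR_A; mR_B] = S·[w10; w11]:
  w00 = -1/2, w01 = 0, w10 = -1, w11 = 1/2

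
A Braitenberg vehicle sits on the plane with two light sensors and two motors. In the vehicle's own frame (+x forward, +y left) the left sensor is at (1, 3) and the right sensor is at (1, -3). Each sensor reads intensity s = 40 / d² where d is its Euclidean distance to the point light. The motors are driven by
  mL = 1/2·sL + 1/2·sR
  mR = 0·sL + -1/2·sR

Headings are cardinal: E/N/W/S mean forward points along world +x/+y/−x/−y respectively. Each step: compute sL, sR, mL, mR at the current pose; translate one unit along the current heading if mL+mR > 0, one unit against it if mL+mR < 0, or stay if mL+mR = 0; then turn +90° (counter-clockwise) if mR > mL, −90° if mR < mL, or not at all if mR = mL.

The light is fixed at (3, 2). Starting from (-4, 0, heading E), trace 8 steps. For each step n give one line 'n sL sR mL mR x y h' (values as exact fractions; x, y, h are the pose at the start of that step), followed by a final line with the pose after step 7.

n=0: pose=(-4,0,E); sL=40/37, sR=40/61; mL=1960/2257, mR=-20/61; mL+mR=20/37 → advance +1; mR−mL=-2700/2257 → turn -1·90°
n=1: pose=(-3,0,S); sL=20/9, sR=4/9; mL=4/3, mR=-2/9; mL+mR=10/9 → advance +1; mR−mL=-14/9 → turn -1·90°
n=2: pose=(-3,-1,W); sL=8/17, sR=40/49; mL=536/833, mR=-20/49; mL+mR=4/17 → advance +1; mR−mL=-876/833 → turn -1·90°
n=3: pose=(-4,-1,N); sL=5/13, sR=2; mL=31/26, mR=-1; mL+mR=5/26 → advance +1; mR−mL=-57/26 → turn -1·90°
n=4: pose=(-4,0,E); sL=40/37, sR=40/61; mL=1960/2257, mR=-20/61; mL+mR=20/37 → advance +1; mR−mL=-2700/2257 → turn -1·90°
n=5: pose=(-3,0,S); sL=20/9, sR=4/9; mL=4/3, mR=-2/9; mL+mR=10/9 → advance +1; mR−mL=-14/9 → turn -1·90°
n=6: pose=(-3,-1,W); sL=8/17, sR=40/49; mL=536/833, mR=-20/49; mL+mR=4/17 → advance +1; mR−mL=-876/833 → turn -1·90°
n=7: pose=(-4,-1,N); sL=5/13, sR=2; mL=31/26, mR=-1; mL+mR=5/26 → advance +1; mR−mL=-57/26 → turn -1·90°

0 40/37 40/61 1960/2257 -20/61 -4 0 E
1 20/9 4/9 4/3 -2/9 -3 0 S
2 8/17 40/49 536/833 -20/49 -3 -1 W
3 5/13 2 31/26 -1 -4 -1 N
4 40/37 40/61 1960/2257 -20/61 -4 0 E
5 20/9 4/9 4/3 -2/9 -3 0 S
6 8/17 40/49 536/833 -20/49 -3 -1 W
7 5/13 2 31/26 -1 -4 -1 N
final -4 0 E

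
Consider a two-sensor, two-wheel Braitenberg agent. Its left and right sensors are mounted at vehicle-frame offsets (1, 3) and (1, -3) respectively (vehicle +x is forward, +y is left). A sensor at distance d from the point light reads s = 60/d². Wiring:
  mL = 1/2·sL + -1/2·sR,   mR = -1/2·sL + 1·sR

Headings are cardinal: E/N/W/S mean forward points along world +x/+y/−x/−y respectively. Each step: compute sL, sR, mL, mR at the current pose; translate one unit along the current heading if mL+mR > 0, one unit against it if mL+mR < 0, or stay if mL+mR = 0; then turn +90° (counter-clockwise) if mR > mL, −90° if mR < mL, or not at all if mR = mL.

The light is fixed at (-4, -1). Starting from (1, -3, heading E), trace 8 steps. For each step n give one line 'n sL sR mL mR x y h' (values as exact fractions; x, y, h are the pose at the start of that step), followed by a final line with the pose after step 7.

0 60/37 60/61 720/2257 390/2257 1 -3 E
1 2/3 10/3 -4/3 3 2 -3 S
2 60/49 12/17 216/833 78/833 2 -4 E
3 15/29 15/8 -315/464 375/232 3 -4 S
4 12/13 60/113 288/1469 102/1469 3 -5 E
5 30/73 6/5 -144/365 363/365 4 -5 S
6 12/17 12/29 72/493 30/493 4 -6 E
7 1/3 5/6 -1/4 2/3 5 -6 S
final 5 -7 E

n=0: pose=(1,-3,E); sL=60/37, sR=60/61; mL=720/2257, mR=390/2257; mL+mR=30/61 → advance +1; mR−mL=-330/2257 → turn -1·90°
n=1: pose=(2,-3,S); sL=2/3, sR=10/3; mL=-4/3, mR=3; mL+mR=5/3 → advance +1; mR−mL=13/3 → turn +1·90°
n=2: pose=(2,-4,E); sL=60/49, sR=12/17; mL=216/833, mR=78/833; mL+mR=6/17 → advance +1; mR−mL=-138/833 → turn -1·90°
n=3: pose=(3,-4,S); sL=15/29, sR=15/8; mL=-315/464, mR=375/232; mL+mR=15/16 → advance +1; mR−mL=1065/464 → turn +1·90°
n=4: pose=(3,-5,E); sL=12/13, sR=60/113; mL=288/1469, mR=102/1469; mL+mR=30/113 → advance +1; mR−mL=-186/1469 → turn -1·90°
n=5: pose=(4,-5,S); sL=30/73, sR=6/5; mL=-144/365, mR=363/365; mL+mR=3/5 → advance +1; mR−mL=507/365 → turn +1·90°
n=6: pose=(4,-6,E); sL=12/17, sR=12/29; mL=72/493, mR=30/493; mL+mR=6/29 → advance +1; mR−mL=-42/493 → turn -1·90°
n=7: pose=(5,-6,S); sL=1/3, sR=5/6; mL=-1/4, mR=2/3; mL+mR=5/12 → advance +1; mR−mL=11/12 → turn +1·90°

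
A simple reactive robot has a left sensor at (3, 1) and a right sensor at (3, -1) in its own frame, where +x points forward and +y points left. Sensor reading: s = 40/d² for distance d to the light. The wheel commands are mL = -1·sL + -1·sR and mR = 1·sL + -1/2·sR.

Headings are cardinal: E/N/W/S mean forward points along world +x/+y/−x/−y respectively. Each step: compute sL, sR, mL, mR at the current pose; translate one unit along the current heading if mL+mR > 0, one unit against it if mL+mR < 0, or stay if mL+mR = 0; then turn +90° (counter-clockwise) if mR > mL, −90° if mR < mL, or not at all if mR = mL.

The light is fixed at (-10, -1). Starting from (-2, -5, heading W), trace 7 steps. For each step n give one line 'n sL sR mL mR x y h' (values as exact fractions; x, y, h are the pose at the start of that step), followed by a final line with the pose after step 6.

0 4/5 20/17 -168/85 18/85 -2 -5 W
1 40/149 40/113 -10480/16837 1540/16837 -1 -5 S
2 10/37 1/4 -77/148 43/296 -1 -4 E
3 40/49 40/81 -5200/3969 2260/3969 -2 -4 N
4 4/5 20/17 -168/85 18/85 -2 -5 W
5 40/149 40/113 -10480/16837 1540/16837 -1 -5 S
6 10/37 1/4 -77/148 43/296 -1 -4 E
final -2 -4 N

n=0: pose=(-2,-5,W); sL=4/5, sR=20/17; mL=-168/85, mR=18/85; mL+mR=-30/17 → advance -1; mR−mL=186/85 → turn +1·90°
n=1: pose=(-1,-5,S); sL=40/149, sR=40/113; mL=-10480/16837, mR=1540/16837; mL+mR=-60/113 → advance -1; mR−mL=12020/16837 → turn +1·90°
n=2: pose=(-1,-4,E); sL=10/37, sR=1/4; mL=-77/148, mR=43/296; mL+mR=-3/8 → advance -1; mR−mL=197/296 → turn +1·90°
n=3: pose=(-2,-4,N); sL=40/49, sR=40/81; mL=-5200/3969, mR=2260/3969; mL+mR=-20/27 → advance -1; mR−mL=7460/3969 → turn +1·90°
n=4: pose=(-2,-5,W); sL=4/5, sR=20/17; mL=-168/85, mR=18/85; mL+mR=-30/17 → advance -1; mR−mL=186/85 → turn +1·90°
n=5: pose=(-1,-5,S); sL=40/149, sR=40/113; mL=-10480/16837, mR=1540/16837; mL+mR=-60/113 → advance -1; mR−mL=12020/16837 → turn +1·90°
n=6: pose=(-1,-4,E); sL=10/37, sR=1/4; mL=-77/148, mR=43/296; mL+mR=-3/8 → advance -1; mR−mL=197/296 → turn +1·90°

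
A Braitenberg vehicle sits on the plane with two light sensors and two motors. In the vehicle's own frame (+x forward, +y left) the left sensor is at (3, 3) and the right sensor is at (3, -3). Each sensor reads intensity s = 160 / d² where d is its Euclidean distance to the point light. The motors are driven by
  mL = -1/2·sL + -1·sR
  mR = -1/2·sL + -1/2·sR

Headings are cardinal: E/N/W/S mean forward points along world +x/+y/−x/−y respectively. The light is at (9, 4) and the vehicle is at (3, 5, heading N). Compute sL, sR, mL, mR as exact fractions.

160/97 32/5 -3504/485 -1952/485

left sensor world pos  = (0, 8); dL² = 97
right sensor world pos = (6, 8); dR² = 25
sL = 160/97 = 160/97
sR = 160/25 = 32/5
mL = -1/2·sL + -1·sR = -3504/485
mR = -1/2·sL + -1/2·sR = -1952/485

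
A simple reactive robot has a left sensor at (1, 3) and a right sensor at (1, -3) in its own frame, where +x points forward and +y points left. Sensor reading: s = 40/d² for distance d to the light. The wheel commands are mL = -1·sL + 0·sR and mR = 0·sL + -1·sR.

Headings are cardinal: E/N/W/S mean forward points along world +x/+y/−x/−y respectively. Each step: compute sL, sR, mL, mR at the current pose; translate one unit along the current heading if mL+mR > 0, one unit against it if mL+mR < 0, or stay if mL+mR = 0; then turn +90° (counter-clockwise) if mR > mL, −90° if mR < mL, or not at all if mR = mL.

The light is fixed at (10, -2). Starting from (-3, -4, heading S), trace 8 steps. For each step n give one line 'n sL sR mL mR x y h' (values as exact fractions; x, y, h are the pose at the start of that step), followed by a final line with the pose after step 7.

n=0: pose=(-3,-4,S); sL=40/109, sR=8/53; mL=-40/109, mR=-8/53; mL+mR=-2992/5777 → advance -1; mR−mL=1248/5777 → turn +1·90°
n=1: pose=(-3,-3,E); sL=10/37, sR=1/4; mL=-10/37, mR=-1/4; mL+mR=-77/148 → advance -1; mR−mL=3/148 → turn +1·90°
n=2: pose=(-4,-3,N); sL=40/289, sR=40/121; mL=-40/289, mR=-40/121; mL+mR=-16400/34969 → advance -1; mR−mL=-6720/34969 → turn -1·90°
n=3: pose=(-4,-4,E); sL=4/17, sR=20/97; mL=-4/17, mR=-20/97; mL+mR=-728/1649 → advance -1; mR−mL=48/1649 → turn +1·90°
n=4: pose=(-5,-4,N); sL=8/65, sR=8/29; mL=-8/65, mR=-8/29; mL+mR=-752/1885 → advance -1; mR−mL=-288/1885 → turn -1·90°
n=5: pose=(-5,-5,E); sL=10/49, sR=5/29; mL=-10/49, mR=-5/29; mL+mR=-535/1421 → advance -1; mR−mL=45/1421 → turn +1·90°
n=6: pose=(-6,-5,N); sL=8/73, sR=40/173; mL=-8/73, mR=-40/173; mL+mR=-4304/12629 → advance -1; mR−mL=-1536/12629 → turn -1·90°
n=7: pose=(-6,-6,E); sL=20/113, sR=20/137; mL=-20/113, mR=-20/137; mL+mR=-5000/15481 → advance -1; mR−mL=480/15481 → turn +1·90°

0 40/109 8/53 -40/109 -8/53 -3 -4 S
1 10/37 1/4 -10/37 -1/4 -3 -3 E
2 40/289 40/121 -40/289 -40/121 -4 -3 N
3 4/17 20/97 -4/17 -20/97 -4 -4 E
4 8/65 8/29 -8/65 -8/29 -5 -4 N
5 10/49 5/29 -10/49 -5/29 -5 -5 E
6 8/73 40/173 -8/73 -40/173 -6 -5 N
7 20/113 20/137 -20/113 -20/137 -6 -6 E
final -7 -6 N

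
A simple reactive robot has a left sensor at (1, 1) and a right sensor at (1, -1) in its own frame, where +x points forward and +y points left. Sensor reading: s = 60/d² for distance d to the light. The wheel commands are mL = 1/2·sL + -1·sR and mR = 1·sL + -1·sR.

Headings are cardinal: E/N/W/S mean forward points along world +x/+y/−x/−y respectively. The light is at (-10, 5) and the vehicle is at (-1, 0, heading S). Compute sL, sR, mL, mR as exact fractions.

15/34 3/5 -129/340 -27/170

left sensor world pos  = (0, -1); dL² = 136
right sensor world pos = (-2, -1); dR² = 100
sL = 60/136 = 15/34
sR = 60/100 = 3/5
mL = 1/2·sL + -1·sR = -129/340
mR = 1·sL + -1·sR = -27/170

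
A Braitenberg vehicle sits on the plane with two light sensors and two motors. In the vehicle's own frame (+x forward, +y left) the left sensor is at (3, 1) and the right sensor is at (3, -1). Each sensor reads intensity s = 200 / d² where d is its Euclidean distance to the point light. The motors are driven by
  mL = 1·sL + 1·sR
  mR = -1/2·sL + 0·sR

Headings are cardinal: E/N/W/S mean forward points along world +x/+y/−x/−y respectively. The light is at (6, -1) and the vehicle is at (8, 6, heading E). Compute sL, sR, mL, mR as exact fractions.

200/89 200/61 30000/5429 -100/89

left sensor world pos  = (11, 7); dL² = 89
right sensor world pos = (11, 5); dR² = 61
sL = 200/89 = 200/89
sR = 200/61 = 200/61
mL = 1·sL + 1·sR = 30000/5429
mR = -1/2·sL + 0·sR = -100/89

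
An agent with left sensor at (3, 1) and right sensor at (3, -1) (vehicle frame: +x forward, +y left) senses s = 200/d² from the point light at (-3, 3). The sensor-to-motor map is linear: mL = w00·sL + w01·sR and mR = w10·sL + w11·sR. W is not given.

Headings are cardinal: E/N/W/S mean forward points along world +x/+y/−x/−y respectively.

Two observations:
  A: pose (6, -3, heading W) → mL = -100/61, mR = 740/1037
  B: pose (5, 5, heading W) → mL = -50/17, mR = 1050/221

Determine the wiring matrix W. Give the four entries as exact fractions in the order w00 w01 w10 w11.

obs A: pose=(6,-3,W) → sL=40/17, sR=200/61, mL=-100/61, mR=740/1037
obs B: pose=(5,5,W) → sL=100/13, sR=100/17, mL=-50/17, mR=1050/221
sensor matrix S = [[40/17, 200/61], [100/13, 100/17]]; det S = -2608000/229177
solve [mL_A; mL_B] = S·[w00; w01] and [mR_A; mR_B] = S·[w10; w11]:
  w00 = 0, w01 = -1/2, w10 = 1, w11 = -1/2

0 -1/2 1 -1/2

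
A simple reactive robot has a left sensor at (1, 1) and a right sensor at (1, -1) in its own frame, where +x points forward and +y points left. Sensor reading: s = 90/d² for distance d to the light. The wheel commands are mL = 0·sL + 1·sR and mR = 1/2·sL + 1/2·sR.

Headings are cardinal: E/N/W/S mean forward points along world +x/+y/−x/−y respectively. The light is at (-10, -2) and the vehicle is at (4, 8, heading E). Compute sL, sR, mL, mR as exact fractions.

left sensor world pos  = (5, 9); dL² = 346
right sensor world pos = (5, 7); dR² = 306
sL = 90/346 = 45/173
sR = 90/306 = 5/17
mL = 0·sL + 1·sR = 5/17
mR = 1/2·sL + 1/2·sR = 815/2941

45/173 5/17 5/17 815/2941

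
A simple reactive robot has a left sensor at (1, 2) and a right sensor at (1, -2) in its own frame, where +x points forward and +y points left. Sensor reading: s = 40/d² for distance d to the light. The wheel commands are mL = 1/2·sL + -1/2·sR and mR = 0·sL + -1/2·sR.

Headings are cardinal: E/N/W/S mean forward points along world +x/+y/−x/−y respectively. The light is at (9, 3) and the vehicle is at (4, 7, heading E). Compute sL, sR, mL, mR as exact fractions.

left sensor world pos  = (5, 9); dL² = 52
right sensor world pos = (5, 5); dR² = 20
sL = 40/52 = 10/13
sR = 40/20 = 2
mL = 1/2·sL + -1/2·sR = -8/13
mR = 0·sL + -1/2·sR = -1

10/13 2 -8/13 -1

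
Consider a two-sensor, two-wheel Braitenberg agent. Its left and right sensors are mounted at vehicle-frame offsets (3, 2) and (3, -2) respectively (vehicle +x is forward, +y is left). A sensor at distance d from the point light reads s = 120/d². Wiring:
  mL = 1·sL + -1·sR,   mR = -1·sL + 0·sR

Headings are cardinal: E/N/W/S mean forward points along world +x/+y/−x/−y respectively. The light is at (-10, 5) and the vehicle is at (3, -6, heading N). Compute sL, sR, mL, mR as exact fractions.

24/37 120/289 2496/10693 -24/37

left sensor world pos  = (1, -3); dL² = 185
right sensor world pos = (5, -3); dR² = 289
sL = 120/185 = 24/37
sR = 120/289 = 120/289
mL = 1·sL + -1·sR = 2496/10693
mR = -1·sL + 0·sR = -24/37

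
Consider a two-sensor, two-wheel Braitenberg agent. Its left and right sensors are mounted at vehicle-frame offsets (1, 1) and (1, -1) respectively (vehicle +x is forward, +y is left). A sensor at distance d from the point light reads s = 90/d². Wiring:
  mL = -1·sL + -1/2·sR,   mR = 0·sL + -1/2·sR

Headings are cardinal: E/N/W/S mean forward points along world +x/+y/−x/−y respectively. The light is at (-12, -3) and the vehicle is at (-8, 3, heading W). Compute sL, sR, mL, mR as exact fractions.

left sensor world pos  = (-9, 2); dL² = 34
right sensor world pos = (-9, 4); dR² = 58
sL = 90/34 = 45/17
sR = 90/58 = 45/29
mL = -1·sL + -1/2·sR = -3375/986
mR = 0·sL + -1/2·sR = -45/58

45/17 45/29 -3375/986 -45/58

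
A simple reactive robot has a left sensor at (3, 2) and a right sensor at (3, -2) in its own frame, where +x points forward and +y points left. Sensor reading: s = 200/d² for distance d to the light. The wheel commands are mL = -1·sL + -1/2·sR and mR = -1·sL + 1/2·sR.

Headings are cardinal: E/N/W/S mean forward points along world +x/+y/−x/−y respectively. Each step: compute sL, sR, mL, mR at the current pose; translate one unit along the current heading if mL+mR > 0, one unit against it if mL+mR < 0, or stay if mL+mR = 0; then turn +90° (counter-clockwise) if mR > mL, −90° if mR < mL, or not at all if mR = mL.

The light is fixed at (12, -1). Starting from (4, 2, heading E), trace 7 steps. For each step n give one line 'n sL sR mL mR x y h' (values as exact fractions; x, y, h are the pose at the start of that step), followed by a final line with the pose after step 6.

n=0: pose=(4,2,E); sL=4, sR=100/13; mL=-102/13, mR=-2/13; mL+mR=-8 → advance -1; mR−mL=100/13 → turn +1·90°
n=1: pose=(3,2,N); sL=200/157, sR=40/17; mL=-6540/2669, mR=-260/2669; mL+mR=-400/157 → advance -1; mR−mL=40/17 → turn +1·90°
n=2: pose=(3,1,W); sL=25/18, sR=5/4; mL=-145/72, mR=-55/72; mL+mR=-25/9 → advance -1; mR−mL=5/4 → turn +1·90°
n=3: pose=(4,1,S); sL=200/37, sR=200/101; mL=-23900/3737, mR=-16500/3737; mL+mR=-400/37 → advance -1; mR−mL=200/101 → turn +1·90°
n=4: pose=(4,2,E); sL=4, sR=100/13; mL=-102/13, mR=-2/13; mL+mR=-8 → advance -1; mR−mL=100/13 → turn +1·90°
n=5: pose=(3,2,N); sL=200/157, sR=40/17; mL=-6540/2669, mR=-260/2669; mL+mR=-400/157 → advance -1; mR−mL=40/17 → turn +1·90°
n=6: pose=(3,1,W); sL=25/18, sR=5/4; mL=-145/72, mR=-55/72; mL+mR=-25/9 → advance -1; mR−mL=5/4 → turn +1·90°

0 4 100/13 -102/13 -2/13 4 2 E
1 200/157 40/17 -6540/2669 -260/2669 3 2 N
2 25/18 5/4 -145/72 -55/72 3 1 W
3 200/37 200/101 -23900/3737 -16500/3737 4 1 S
4 4 100/13 -102/13 -2/13 4 2 E
5 200/157 40/17 -6540/2669 -260/2669 3 2 N
6 25/18 5/4 -145/72 -55/72 3 1 W
final 4 1 S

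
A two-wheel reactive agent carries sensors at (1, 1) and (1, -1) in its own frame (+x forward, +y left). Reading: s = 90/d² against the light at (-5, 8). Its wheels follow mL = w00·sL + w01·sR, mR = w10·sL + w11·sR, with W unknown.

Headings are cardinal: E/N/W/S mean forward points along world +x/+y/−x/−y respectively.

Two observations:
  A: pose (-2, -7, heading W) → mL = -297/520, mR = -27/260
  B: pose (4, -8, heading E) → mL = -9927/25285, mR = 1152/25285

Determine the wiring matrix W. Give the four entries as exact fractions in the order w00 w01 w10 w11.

obs A: pose=(-2,-7,W) → sL=9/26, sR=9/20, mL=-297/520, mR=-27/260
obs B: pose=(4,-8,E) → sL=18/65, sR=90/389, mL=-9927/25285, mR=1152/25285
sensor matrix S = [[9/26, 9/20], [18/65, 90/389]]; det S = -11259/252850
solve [mL_A; mL_B] = S·[w00; w01] and [mR_A; mR_B] = S·[w10; w11]:
  w00 = -1, w01 = -1/2, w10 = 1, w11 = -1

-1 -1/2 1 -1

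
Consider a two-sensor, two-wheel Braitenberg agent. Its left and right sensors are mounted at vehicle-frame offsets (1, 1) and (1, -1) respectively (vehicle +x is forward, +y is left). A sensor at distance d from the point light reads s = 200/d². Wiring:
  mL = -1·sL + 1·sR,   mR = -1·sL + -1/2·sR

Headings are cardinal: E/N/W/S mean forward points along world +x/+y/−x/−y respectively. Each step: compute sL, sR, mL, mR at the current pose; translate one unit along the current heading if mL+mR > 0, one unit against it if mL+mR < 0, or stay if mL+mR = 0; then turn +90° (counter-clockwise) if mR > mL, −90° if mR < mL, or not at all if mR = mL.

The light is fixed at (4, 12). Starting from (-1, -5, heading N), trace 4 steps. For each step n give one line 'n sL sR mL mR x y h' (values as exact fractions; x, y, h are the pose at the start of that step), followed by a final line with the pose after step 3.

0 50/73 25/34 125/2482 -5225/4964 -1 -5 N
1 40/61 200/377 -2880/22997 -21180/22997 -1 -6 E
2 100/193 20/41 -240/7913 -6030/7913 -2 -6 S
3 200/373 40/61 2720/22753 -19660/22753 -2 -5 W
final -1 -5 N

n=0: pose=(-1,-5,N); sL=50/73, sR=25/34; mL=125/2482, mR=-5225/4964; mL+mR=-4975/4964 → advance -1; mR−mL=-75/68 → turn -1·90°
n=1: pose=(-1,-6,E); sL=40/61, sR=200/377; mL=-2880/22997, mR=-21180/22997; mL+mR=-24060/22997 → advance -1; mR−mL=-300/377 → turn -1·90°
n=2: pose=(-2,-6,S); sL=100/193, sR=20/41; mL=-240/7913, mR=-6030/7913; mL+mR=-6270/7913 → advance -1; mR−mL=-30/41 → turn -1·90°
n=3: pose=(-2,-5,W); sL=200/373, sR=40/61; mL=2720/22753, mR=-19660/22753; mL+mR=-16940/22753 → advance -1; mR−mL=-60/61 → turn -1·90°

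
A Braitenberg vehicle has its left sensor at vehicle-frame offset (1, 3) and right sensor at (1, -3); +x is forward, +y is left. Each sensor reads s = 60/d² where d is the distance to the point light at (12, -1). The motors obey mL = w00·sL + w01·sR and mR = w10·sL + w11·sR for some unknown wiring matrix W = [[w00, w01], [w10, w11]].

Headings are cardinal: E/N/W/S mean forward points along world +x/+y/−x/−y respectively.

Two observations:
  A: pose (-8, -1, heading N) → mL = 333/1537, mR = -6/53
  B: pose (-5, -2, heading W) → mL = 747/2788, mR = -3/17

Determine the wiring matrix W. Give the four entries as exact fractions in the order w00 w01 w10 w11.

1 1/2 -1 0

obs A: pose=(-8,-1,N) → sL=6/53, sR=6/29, mL=333/1537, mR=-6/53
obs B: pose=(-5,-2,W) → sL=3/17, sR=15/82, mL=747/2788, mR=-3/17
sensor matrix S = [[6/53, 6/29], [3/17, 15/82]]; det S = -16929/1071289
solve [mL_A; mL_B] = S·[w00; w01] and [mR_A; mR_B] = S·[w10; w11]:
  w00 = 1, w01 = 1/2, w10 = -1, w11 = 0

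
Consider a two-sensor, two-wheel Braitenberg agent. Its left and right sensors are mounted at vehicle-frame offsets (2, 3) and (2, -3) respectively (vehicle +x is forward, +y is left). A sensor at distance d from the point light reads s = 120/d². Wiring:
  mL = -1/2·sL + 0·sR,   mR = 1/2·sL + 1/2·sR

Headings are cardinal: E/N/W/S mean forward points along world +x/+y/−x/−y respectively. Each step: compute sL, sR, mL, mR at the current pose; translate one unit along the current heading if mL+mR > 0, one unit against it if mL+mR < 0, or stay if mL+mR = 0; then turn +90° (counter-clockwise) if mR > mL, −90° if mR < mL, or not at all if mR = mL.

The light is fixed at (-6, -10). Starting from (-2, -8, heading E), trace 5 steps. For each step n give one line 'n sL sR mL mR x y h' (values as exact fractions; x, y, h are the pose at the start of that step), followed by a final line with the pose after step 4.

n=0: pose=(-2,-8,E); sL=120/61, sR=120/37; mL=-60/61, mR=5880/2257; mL+mR=60/37 → advance +1; mR−mL=8100/2257 → turn +1·90°
n=1: pose=(-1,-8,N); sL=6, sR=3/2; mL=-3, mR=15/4; mL+mR=3/4 → advance +1; mR−mL=27/4 → turn +1·90°
n=2: pose=(-1,-7,W); sL=40/3, sR=8/3; mL=-20/3, mR=8; mL+mR=4/3 → advance +1; mR−mL=44/3 → turn +1·90°
n=3: pose=(-2,-7,S); sL=12/5, sR=60; mL=-6/5, mR=156/5; mL+mR=30 → advance +1; mR−mL=162/5 → turn +1·90°
n=4: pose=(-2,-8,E); sL=120/61, sR=120/37; mL=-60/61, mR=5880/2257; mL+mR=60/37 → advance +1; mR−mL=8100/2257 → turn +1·90°

0 120/61 120/37 -60/61 5880/2257 -2 -8 E
1 6 3/2 -3 15/4 -1 -8 N
2 40/3 8/3 -20/3 8 -1 -7 W
3 12/5 60 -6/5 156/5 -2 -7 S
4 120/61 120/37 -60/61 5880/2257 -2 -8 E
final -1 -8 N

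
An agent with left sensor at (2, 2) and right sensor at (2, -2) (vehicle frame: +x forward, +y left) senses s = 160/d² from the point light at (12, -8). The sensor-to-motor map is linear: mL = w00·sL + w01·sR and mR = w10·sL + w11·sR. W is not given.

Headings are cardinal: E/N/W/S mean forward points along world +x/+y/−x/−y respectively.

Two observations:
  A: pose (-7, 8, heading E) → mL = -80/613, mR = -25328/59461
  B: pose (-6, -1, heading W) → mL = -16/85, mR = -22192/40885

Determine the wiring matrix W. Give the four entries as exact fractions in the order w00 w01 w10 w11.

obs A: pose=(-7,8,E) → sL=160/613, sR=32/97, mL=-80/613, mR=-25328/59461
obs B: pose=(-6,-1,W) → sL=32/85, sR=160/481, mL=-16/85, mR=-22192/40885
sensor matrix S = [[160/613, 32/97], [32/85, 160/481]]; det S = -90857472/2431062985
solve [mL_A; mL_B] = S·[w00; w01] and [mR_A; mR_B] = S·[w10; w11]:
  w00 = -1/2, w01 = 0, w10 = -1, w11 = -1/2

-1/2 0 -1 -1/2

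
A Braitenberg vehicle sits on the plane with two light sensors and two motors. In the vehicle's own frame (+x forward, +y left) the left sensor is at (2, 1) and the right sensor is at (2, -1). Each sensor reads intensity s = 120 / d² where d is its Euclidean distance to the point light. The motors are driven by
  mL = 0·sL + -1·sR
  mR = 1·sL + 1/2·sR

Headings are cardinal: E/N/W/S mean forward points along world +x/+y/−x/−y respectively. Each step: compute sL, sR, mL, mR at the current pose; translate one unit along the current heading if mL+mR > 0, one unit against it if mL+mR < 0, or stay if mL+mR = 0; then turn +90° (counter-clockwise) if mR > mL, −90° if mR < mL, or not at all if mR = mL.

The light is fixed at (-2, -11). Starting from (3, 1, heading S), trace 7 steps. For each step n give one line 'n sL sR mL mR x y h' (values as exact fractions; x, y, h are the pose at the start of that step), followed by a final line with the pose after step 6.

0 15/17 30/29 -30/29 690/493 3 1 S
1 120/193 120/149 -120/149 29460/28757 3 0 E
2 60/97 60/109 -60/109 9450/10573 4 0 N
3 120/137 24/37 -24/37 6084/5069 4 1 W
4 15/17 30/29 -30/29 690/493 3 1 S
5 120/193 120/149 -120/149 29460/28757 3 0 E
6 60/97 60/109 -60/109 9450/10573 4 0 N
final 4 1 W

n=0: pose=(3,1,S); sL=15/17, sR=30/29; mL=-30/29, mR=690/493; mL+mR=180/493 → advance +1; mR−mL=1200/493 → turn +1·90°
n=1: pose=(3,0,E); sL=120/193, sR=120/149; mL=-120/149, mR=29460/28757; mL+mR=6300/28757 → advance +1; mR−mL=52620/28757 → turn +1·90°
n=2: pose=(4,0,N); sL=60/97, sR=60/109; mL=-60/109, mR=9450/10573; mL+mR=3630/10573 → advance +1; mR−mL=15270/10573 → turn +1·90°
n=3: pose=(4,1,W); sL=120/137, sR=24/37; mL=-24/37, mR=6084/5069; mL+mR=2796/5069 → advance +1; mR−mL=9372/5069 → turn +1·90°
n=4: pose=(3,1,S); sL=15/17, sR=30/29; mL=-30/29, mR=690/493; mL+mR=180/493 → advance +1; mR−mL=1200/493 → turn +1·90°
n=5: pose=(3,0,E); sL=120/193, sR=120/149; mL=-120/149, mR=29460/28757; mL+mR=6300/28757 → advance +1; mR−mL=52620/28757 → turn +1·90°
n=6: pose=(4,0,N); sL=60/97, sR=60/109; mL=-60/109, mR=9450/10573; mL+mR=3630/10573 → advance +1; mR−mL=15270/10573 → turn +1·90°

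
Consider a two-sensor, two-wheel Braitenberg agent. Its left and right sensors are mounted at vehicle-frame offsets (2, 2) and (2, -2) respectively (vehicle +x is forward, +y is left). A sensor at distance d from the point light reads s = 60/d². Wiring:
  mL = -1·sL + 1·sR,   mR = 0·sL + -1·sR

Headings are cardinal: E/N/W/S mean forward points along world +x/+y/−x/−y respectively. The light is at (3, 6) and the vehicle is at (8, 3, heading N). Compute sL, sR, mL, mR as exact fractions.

left sensor world pos  = (6, 5); dL² = 10
right sensor world pos = (10, 5); dR² = 50
sL = 60/10 = 6
sR = 60/50 = 6/5
mL = -1·sL + 1·sR = -24/5
mR = 0·sL + -1·sR = -6/5

6 6/5 -24/5 -6/5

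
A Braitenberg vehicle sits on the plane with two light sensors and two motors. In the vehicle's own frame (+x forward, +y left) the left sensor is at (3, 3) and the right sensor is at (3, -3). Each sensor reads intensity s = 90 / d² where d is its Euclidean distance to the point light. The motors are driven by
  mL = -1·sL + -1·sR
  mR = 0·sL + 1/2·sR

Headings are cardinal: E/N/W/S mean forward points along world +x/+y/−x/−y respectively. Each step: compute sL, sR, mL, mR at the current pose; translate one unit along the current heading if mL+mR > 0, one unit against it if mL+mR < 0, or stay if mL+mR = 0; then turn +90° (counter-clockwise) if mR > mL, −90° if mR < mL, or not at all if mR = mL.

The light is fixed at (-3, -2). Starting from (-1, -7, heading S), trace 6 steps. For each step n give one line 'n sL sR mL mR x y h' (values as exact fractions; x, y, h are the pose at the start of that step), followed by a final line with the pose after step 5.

n=0: pose=(-1,-7,S); sL=90/89, sR=18/13; mL=-2772/1157, mR=9/13; mL+mR=-1971/1157 → advance -1; mR−mL=3573/1157 → turn +1·90°
n=1: pose=(-1,-6,E); sL=45/13, sR=45/37; mL=-2250/481, mR=45/74; mL+mR=-3915/962 → advance -1; mR−mL=5085/962 → turn +1·90°
n=2: pose=(-2,-6,N); sL=18, sR=90/17; mL=-396/17, mR=45/17; mL+mR=-351/17 → advance -1; mR−mL=441/17 → turn +1·90°
n=3: pose=(-2,-7,W); sL=45/34, sR=45/4; mL=-855/68, mR=45/8; mL+mR=-945/136 → advance -1; mR−mL=2475/136 → turn +1·90°
n=4: pose=(-1,-7,S); sL=90/89, sR=18/13; mL=-2772/1157, mR=9/13; mL+mR=-1971/1157 → advance -1; mR−mL=3573/1157 → turn +1·90°
n=5: pose=(-1,-6,E); sL=45/13, sR=45/37; mL=-2250/481, mR=45/74; mL+mR=-3915/962 → advance -1; mR−mL=5085/962 → turn +1·90°

0 90/89 18/13 -2772/1157 9/13 -1 -7 S
1 45/13 45/37 -2250/481 45/74 -1 -6 E
2 18 90/17 -396/17 45/17 -2 -6 N
3 45/34 45/4 -855/68 45/8 -2 -7 W
4 90/89 18/13 -2772/1157 9/13 -1 -7 S
5 45/13 45/37 -2250/481 45/74 -1 -6 E
final -2 -6 N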